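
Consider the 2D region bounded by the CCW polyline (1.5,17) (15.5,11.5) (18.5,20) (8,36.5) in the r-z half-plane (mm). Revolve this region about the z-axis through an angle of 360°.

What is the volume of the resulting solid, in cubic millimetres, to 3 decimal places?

Volume = 14185.600 mm³

Profile (r,z), 4 vertices: (1.5,17) (15.5,11.5) (18.5,20) (8,36.5)
edge 0: (1.5,17)→(15.5,11.5)  cross = 1.5·11.5 − 15.5·17 = -246.2500; (r_i+r_j)·cross = 17·-246.2500 = -4186.2500
edge 1: (15.5,11.5)→(18.5,20)  cross = 15.5·20 − 18.5·11.5 = 97.2500; (r_i+r_j)·cross = 34·97.2500 = 3306.5000
edge 2: (18.5,20)→(8,36.5)  cross = 18.5·36.5 − 8·20 = 515.2500; (r_i+r_j)·cross = 26.5·515.2500 = 13654.1250
edge 3: (8,36.5)→(1.5,17)  cross = 8·17 − 1.5·36.5 = 81.2500; (r_i+r_j)·cross = 9.5·81.2500 = 771.8750
Σcross = 447.5000 → A = |Σcross|/2 = 223.7500 mm²
Σ(r_i+r_j)·cross = 13546.2500 → first moment M = |Σ|/6 = 2257.7083
R_c = M/A = 2257.7083/223.7500 = 10.0903 mm
θ = 360° = 6.283185 rad
V = θ·R_c·A = 6.283185·10.0903·223.7500 = 14185.600 mm³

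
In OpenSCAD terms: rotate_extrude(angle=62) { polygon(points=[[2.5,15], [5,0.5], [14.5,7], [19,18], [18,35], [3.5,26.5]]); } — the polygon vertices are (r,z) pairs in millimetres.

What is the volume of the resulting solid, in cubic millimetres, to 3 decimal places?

Volume = 4406.373 mm³

Profile (r,z), 6 vertices: (2.5,15) (5,0.5) (14.5,7) (19,18) (18,35) (3.5,26.5)
edge 0: (2.5,15)→(5,0.5)  cross = 2.5·0.5 − 5·15 = -73.7500; (r_i+r_j)·cross = 7.5·-73.7500 = -553.1250
edge 1: (5,0.5)→(14.5,7)  cross = 5·7 − 14.5·0.5 = 27.7500; (r_i+r_j)·cross = 19.5·27.7500 = 541.1250
edge 2: (14.5,7)→(19,18)  cross = 14.5·18 − 19·7 = 128.0000; (r_i+r_j)·cross = 33.5·128.0000 = 4288.0000
edge 3: (19,18)→(18,35)  cross = 19·35 − 18·18 = 341.0000; (r_i+r_j)·cross = 37·341.0000 = 12617.0000
edge 4: (18,35)→(3.5,26.5)  cross = 18·26.5 − 3.5·35 = 354.5000; (r_i+r_j)·cross = 21.5·354.5000 = 7621.7500
edge 5: (3.5,26.5)→(2.5,15)  cross = 3.5·15 − 2.5·26.5 = -13.7500; (r_i+r_j)·cross = 6·-13.7500 = -82.5000
Σcross = 763.7500 → A = |Σcross|/2 = 381.8750 mm²
Σ(r_i+r_j)·cross = 24432.2500 → first moment M = |Σ|/6 = 4072.0417
R_c = M/A = 4072.0417/381.8750 = 10.6633 mm
θ = 62° = 1.082104 rad
V = θ·R_c·A = 1.082104·10.6633·381.8750 = 4406.373 mm³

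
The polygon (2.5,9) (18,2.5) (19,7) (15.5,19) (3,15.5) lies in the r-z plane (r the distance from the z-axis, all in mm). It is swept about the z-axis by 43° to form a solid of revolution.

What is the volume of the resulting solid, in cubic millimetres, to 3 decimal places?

Profile (r,z), 5 vertices: (2.5,9) (18,2.5) (19,7) (15.5,19) (3,15.5)
edge 0: (2.5,9)→(18,2.5)  cross = 2.5·2.5 − 18·9 = -155.7500; (r_i+r_j)·cross = 20.5·-155.7500 = -3192.8750
edge 1: (18,2.5)→(19,7)  cross = 18·7 − 19·2.5 = 78.5000; (r_i+r_j)·cross = 37·78.5000 = 2904.5000
edge 2: (19,7)→(15.5,19)  cross = 19·19 − 15.5·7 = 252.5000; (r_i+r_j)·cross = 34.5·252.5000 = 8711.2500
edge 3: (15.5,19)→(3,15.5)  cross = 15.5·15.5 − 3·19 = 183.2500; (r_i+r_j)·cross = 18.5·183.2500 = 3390.1250
edge 4: (3,15.5)→(2.5,9)  cross = 3·9 − 2.5·15.5 = -11.7500; (r_i+r_j)·cross = 5.5·-11.7500 = -64.6250
Σcross = 346.7500 → A = |Σcross|/2 = 173.3750 mm²
Σ(r_i+r_j)·cross = 11748.3750 → first moment M = |Σ|/6 = 1958.0625
R_c = M/A = 1958.0625/173.3750 = 11.2938 mm
θ = 43° = 0.750492 rad
V = θ·R_c·A = 0.750492·11.2938·173.3750 = 1469.509 mm³

Volume = 1469.509 mm³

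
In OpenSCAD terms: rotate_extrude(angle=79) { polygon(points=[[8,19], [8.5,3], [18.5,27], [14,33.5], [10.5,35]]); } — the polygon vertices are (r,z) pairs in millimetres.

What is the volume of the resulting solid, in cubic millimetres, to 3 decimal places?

Volume = 2799.904 mm³

Profile (r,z), 5 vertices: (8,19) (8.5,3) (18.5,27) (14,33.5) (10.5,35)
edge 0: (8,19)→(8.5,3)  cross = 8·3 − 8.5·19 = -137.5000; (r_i+r_j)·cross = 16.5·-137.5000 = -2268.7500
edge 1: (8.5,3)→(18.5,27)  cross = 8.5·27 − 18.5·3 = 174.0000; (r_i+r_j)·cross = 27·174.0000 = 4698.0000
edge 2: (18.5,27)→(14,33.5)  cross = 18.5·33.5 − 14·27 = 241.7500; (r_i+r_j)·cross = 32.5·241.7500 = 7856.8750
edge 3: (14,33.5)→(10.5,35)  cross = 14·35 − 10.5·33.5 = 138.2500; (r_i+r_j)·cross = 24.5·138.2500 = 3387.1250
edge 4: (10.5,35)→(8,19)  cross = 10.5·19 − 8·35 = -80.5000; (r_i+r_j)·cross = 18.5·-80.5000 = -1489.2500
Σcross = 336.0000 → A = |Σcross|/2 = 168.0000 mm²
Σ(r_i+r_j)·cross = 12184.0000 → first moment M = |Σ|/6 = 2030.6667
R_c = M/A = 2030.6667/168.0000 = 12.0873 mm
θ = 79° = 1.378810 rad
V = θ·R_c·A = 1.378810·12.0873·168.0000 = 2799.904 mm³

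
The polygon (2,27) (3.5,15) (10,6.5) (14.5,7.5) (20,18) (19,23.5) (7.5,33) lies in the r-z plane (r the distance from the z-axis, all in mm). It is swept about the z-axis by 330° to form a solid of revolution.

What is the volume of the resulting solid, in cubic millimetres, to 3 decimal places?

Profile (r,z), 7 vertices: (2,27) (3.5,15) (10,6.5) (14.5,7.5) (20,18) (19,23.5) (7.5,33)
edge 0: (2,27)→(3.5,15)  cross = 2·15 − 3.5·27 = -64.5000; (r_i+r_j)·cross = 5.5·-64.5000 = -354.7500
edge 1: (3.5,15)→(10,6.5)  cross = 3.5·6.5 − 10·15 = -127.2500; (r_i+r_j)·cross = 13.5·-127.2500 = -1717.8750
edge 2: (10,6.5)→(14.5,7.5)  cross = 10·7.5 − 14.5·6.5 = -19.2500; (r_i+r_j)·cross = 24.5·-19.2500 = -471.6250
edge 3: (14.5,7.5)→(20,18)  cross = 14.5·18 − 20·7.5 = 111.0000; (r_i+r_j)·cross = 34.5·111.0000 = 3829.5000
edge 4: (20,18)→(19,23.5)  cross = 20·23.5 − 19·18 = 128.0000; (r_i+r_j)·cross = 39·128.0000 = 4992.0000
edge 5: (19,23.5)→(7.5,33)  cross = 19·33 − 7.5·23.5 = 450.7500; (r_i+r_j)·cross = 26.5·450.7500 = 11944.8750
edge 6: (7.5,33)→(2,27)  cross = 7.5·27 − 2·33 = 136.5000; (r_i+r_j)·cross = 9.5·136.5000 = 1296.7500
Σcross = 615.2500 → A = |Σcross|/2 = 307.6250 mm²
Σ(r_i+r_j)·cross = 19518.8750 → first moment M = |Σ|/6 = 3253.1458
R_c = M/A = 3253.1458/307.6250 = 10.5750 mm
θ = 330° = 5.759587 rad
V = θ·R_c·A = 5.759587·10.5750·307.6250 = 18736.775 mm³

Volume = 18736.775 mm³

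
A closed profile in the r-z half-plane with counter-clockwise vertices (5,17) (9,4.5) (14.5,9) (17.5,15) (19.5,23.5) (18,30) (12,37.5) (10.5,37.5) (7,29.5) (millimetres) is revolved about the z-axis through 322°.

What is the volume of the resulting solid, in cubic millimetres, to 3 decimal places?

Profile (r,z), 9 vertices: (5,17) (9,4.5) (14.5,9) (17.5,15) (19.5,23.5) (18,30) (12,37.5) (10.5,37.5) (7,29.5)
edge 0: (5,17)→(9,4.5)  cross = 5·4.5 − 9·17 = -130.5000; (r_i+r_j)·cross = 14·-130.5000 = -1827.0000
edge 1: (9,4.5)→(14.5,9)  cross = 9·9 − 14.5·4.5 = 15.7500; (r_i+r_j)·cross = 23.5·15.7500 = 370.1250
edge 2: (14.5,9)→(17.5,15)  cross = 14.5·15 − 17.5·9 = 60.0000; (r_i+r_j)·cross = 32·60.0000 = 1920.0000
edge 3: (17.5,15)→(19.5,23.5)  cross = 17.5·23.5 − 19.5·15 = 118.7500; (r_i+r_j)·cross = 37·118.7500 = 4393.7500
edge 4: (19.5,23.5)→(18,30)  cross = 19.5·30 − 18·23.5 = 162.0000; (r_i+r_j)·cross = 37.5·162.0000 = 6075.0000
edge 5: (18,30)→(12,37.5)  cross = 18·37.5 − 12·30 = 315.0000; (r_i+r_j)·cross = 30·315.0000 = 9450.0000
edge 6: (12,37.5)→(10.5,37.5)  cross = 12·37.5 − 10.5·37.5 = 56.2500; (r_i+r_j)·cross = 22.5·56.2500 = 1265.6250
edge 7: (10.5,37.5)→(7,29.5)  cross = 10.5·29.5 − 7·37.5 = 47.2500; (r_i+r_j)·cross = 17.5·47.2500 = 826.8750
edge 8: (7,29.5)→(5,17)  cross = 7·17 − 5·29.5 = -28.5000; (r_i+r_j)·cross = 12·-28.5000 = -342.0000
Σcross = 616.0000 → A = |Σcross|/2 = 308.0000 mm²
Σ(r_i+r_j)·cross = 22132.3750 → first moment M = |Σ|/6 = 3688.7292
R_c = M/A = 3688.7292/308.0000 = 11.9764 mm
θ = 322° = 5.619960 rad
V = θ·R_c·A = 5.619960·11.9764·308.0000 = 20730.511 mm³

Volume = 20730.511 mm³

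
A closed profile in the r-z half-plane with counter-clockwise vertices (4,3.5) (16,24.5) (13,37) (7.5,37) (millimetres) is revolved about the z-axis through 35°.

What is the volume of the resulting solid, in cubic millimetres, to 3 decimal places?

Volume = 1175.216 mm³

Profile (r,z), 4 vertices: (4,3.5) (16,24.5) (13,37) (7.5,37)
edge 0: (4,3.5)→(16,24.5)  cross = 4·24.5 − 16·3.5 = 42.0000; (r_i+r_j)·cross = 20·42.0000 = 840.0000
edge 1: (16,24.5)→(13,37)  cross = 16·37 − 13·24.5 = 273.5000; (r_i+r_j)·cross = 29·273.5000 = 7931.5000
edge 2: (13,37)→(7.5,37)  cross = 13·37 − 7.5·37 = 203.5000; (r_i+r_j)·cross = 20.5·203.5000 = 4171.7500
edge 3: (7.5,37)→(4,3.5)  cross = 7.5·3.5 − 4·37 = -121.7500; (r_i+r_j)·cross = 11.5·-121.7500 = -1400.1250
Σcross = 397.2500 → A = |Σcross|/2 = 198.6250 mm²
Σ(r_i+r_j)·cross = 11543.1250 → first moment M = |Σ|/6 = 1923.8542
R_c = M/A = 1923.8542/198.6250 = 9.6859 mm
θ = 35° = 0.610865 rad
V = θ·R_c·A = 0.610865·9.6859·198.6250 = 1175.216 mm³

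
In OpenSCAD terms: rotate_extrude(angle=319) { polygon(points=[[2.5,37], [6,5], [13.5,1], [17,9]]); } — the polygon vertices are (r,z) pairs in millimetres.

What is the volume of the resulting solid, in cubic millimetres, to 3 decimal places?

Volume = 11166.750 mm³

Profile (r,z), 4 vertices: (2.5,37) (6,5) (13.5,1) (17,9)
edge 0: (2.5,37)→(6,5)  cross = 2.5·5 − 6·37 = -209.5000; (r_i+r_j)·cross = 8.5·-209.5000 = -1780.7500
edge 1: (6,5)→(13.5,1)  cross = 6·1 − 13.5·5 = -61.5000; (r_i+r_j)·cross = 19.5·-61.5000 = -1199.2500
edge 2: (13.5,1)→(17,9)  cross = 13.5·9 − 17·1 = 104.5000; (r_i+r_j)·cross = 30.5·104.5000 = 3187.2500
edge 3: (17,9)→(2.5,37)  cross = 17·37 − 2.5·9 = 606.5000; (r_i+r_j)·cross = 19.5·606.5000 = 11826.7500
Σcross = 440.0000 → A = |Σcross|/2 = 220.0000 mm²
Σ(r_i+r_j)·cross = 12034.0000 → first moment M = |Σ|/6 = 2005.6667
R_c = M/A = 2005.6667/220.0000 = 9.1167 mm
θ = 319° = 5.567600 rad
V = θ·R_c·A = 5.567600·9.1167·220.0000 = 11166.750 mm³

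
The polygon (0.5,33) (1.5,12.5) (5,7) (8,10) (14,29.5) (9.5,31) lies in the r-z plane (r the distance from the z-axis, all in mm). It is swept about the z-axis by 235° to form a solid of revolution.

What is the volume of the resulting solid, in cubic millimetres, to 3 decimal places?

Volume = 5607.210 mm³

Profile (r,z), 6 vertices: (0.5,33) (1.5,12.5) (5,7) (8,10) (14,29.5) (9.5,31)
edge 0: (0.5,33)→(1.5,12.5)  cross = 0.5·12.5 − 1.5·33 = -43.2500; (r_i+r_j)·cross = 2·-43.2500 = -86.5000
edge 1: (1.5,12.5)→(5,7)  cross = 1.5·7 − 5·12.5 = -52.0000; (r_i+r_j)·cross = 6.5·-52.0000 = -338.0000
edge 2: (5,7)→(8,10)  cross = 5·10 − 8·7 = -6.0000; (r_i+r_j)·cross = 13·-6.0000 = -78.0000
edge 3: (8,10)→(14,29.5)  cross = 8·29.5 − 14·10 = 96.0000; (r_i+r_j)·cross = 22·96.0000 = 2112.0000
edge 4: (14,29.5)→(9.5,31)  cross = 14·31 − 9.5·29.5 = 153.7500; (r_i+r_j)·cross = 23.5·153.7500 = 3613.1250
edge 5: (9.5,31)→(0.5,33)  cross = 9.5·33 − 0.5·31 = 298.0000; (r_i+r_j)·cross = 10·298.0000 = 2980.0000
Σcross = 446.5000 → A = |Σcross|/2 = 223.2500 mm²
Σ(r_i+r_j)·cross = 8202.6250 → first moment M = |Σ|/6 = 1367.1042
R_c = M/A = 1367.1042/223.2500 = 6.1236 mm
θ = 235° = 4.101524 rad
V = θ·R_c·A = 4.101524·6.1236·223.2500 = 5607.210 mm³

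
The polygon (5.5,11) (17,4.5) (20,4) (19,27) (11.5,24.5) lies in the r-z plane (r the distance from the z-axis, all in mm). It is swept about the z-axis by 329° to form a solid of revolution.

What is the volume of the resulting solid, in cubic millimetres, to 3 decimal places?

Profile (r,z), 5 vertices: (5.5,11) (17,4.5) (20,4) (19,27) (11.5,24.5)
edge 0: (5.5,11)→(17,4.5)  cross = 5.5·4.5 − 17·11 = -162.2500; (r_i+r_j)·cross = 22.5·-162.2500 = -3650.6250
edge 1: (17,4.5)→(20,4)  cross = 17·4 − 20·4.5 = -22.0000; (r_i+r_j)·cross = 37·-22.0000 = -814.0000
edge 2: (20,4)→(19,27)  cross = 20·27 − 19·4 = 464.0000; (r_i+r_j)·cross = 39·464.0000 = 18096.0000
edge 3: (19,27)→(11.5,24.5)  cross = 19·24.5 − 11.5·27 = 155.0000; (r_i+r_j)·cross = 30.5·155.0000 = 4727.5000
edge 4: (11.5,24.5)→(5.5,11)  cross = 11.5·11 − 5.5·24.5 = -8.2500; (r_i+r_j)·cross = 17·-8.2500 = -140.2500
Σcross = 426.5000 → A = |Σcross|/2 = 213.2500 mm²
Σ(r_i+r_j)·cross = 18218.6250 → first moment M = |Σ|/6 = 3036.4375
R_c = M/A = 3036.4375/213.2500 = 14.2389 mm
θ = 329° = 5.742133 rad
V = θ·R_c·A = 5.742133·14.2389·213.2500 = 17435.629 mm³

Volume = 17435.629 mm³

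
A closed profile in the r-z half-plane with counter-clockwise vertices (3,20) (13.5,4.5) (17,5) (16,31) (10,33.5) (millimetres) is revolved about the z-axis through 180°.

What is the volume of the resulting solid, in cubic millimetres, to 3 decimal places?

Volume = 9117.818 mm³

Profile (r,z), 5 vertices: (3,20) (13.5,4.5) (17,5) (16,31) (10,33.5)
edge 0: (3,20)→(13.5,4.5)  cross = 3·4.5 − 13.5·20 = -256.5000; (r_i+r_j)·cross = 16.5·-256.5000 = -4232.2500
edge 1: (13.5,4.5)→(17,5)  cross = 13.5·5 − 17·4.5 = -9.0000; (r_i+r_j)·cross = 30.5·-9.0000 = -274.5000
edge 2: (17,5)→(16,31)  cross = 17·31 − 16·5 = 447.0000; (r_i+r_j)·cross = 33·447.0000 = 14751.0000
edge 3: (16,31)→(10,33.5)  cross = 16·33.5 − 10·31 = 226.0000; (r_i+r_j)·cross = 26·226.0000 = 5876.0000
edge 4: (10,33.5)→(3,20)  cross = 10·20 − 3·33.5 = 99.5000; (r_i+r_j)·cross = 13·99.5000 = 1293.5000
Σcross = 507.0000 → A = |Σcross|/2 = 253.5000 mm²
Σ(r_i+r_j)·cross = 17413.7500 → first moment M = |Σ|/6 = 2902.2917
R_c = M/A = 2902.2917/253.5000 = 11.4489 mm
θ = 180° = 3.141593 rad
V = θ·R_c·A = 3.141593·11.4489·253.5000 = 9117.818 mm³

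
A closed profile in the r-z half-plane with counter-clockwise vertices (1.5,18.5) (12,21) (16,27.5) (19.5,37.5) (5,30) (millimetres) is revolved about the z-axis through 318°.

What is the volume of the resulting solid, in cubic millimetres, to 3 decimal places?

Profile (r,z), 5 vertices: (1.5,18.5) (12,21) (16,27.5) (19.5,37.5) (5,30)
edge 0: (1.5,18.5)→(12,21)  cross = 1.5·21 − 12·18.5 = -190.5000; (r_i+r_j)·cross = 13.5·-190.5000 = -2571.7500
edge 1: (12,21)→(16,27.5)  cross = 12·27.5 − 16·21 = -6.0000; (r_i+r_j)·cross = 28·-6.0000 = -168.0000
edge 2: (16,27.5)→(19.5,37.5)  cross = 16·37.5 − 19.5·27.5 = 63.7500; (r_i+r_j)·cross = 35.5·63.7500 = 2263.1250
edge 3: (19.5,37.5)→(5,30)  cross = 19.5·30 − 5·37.5 = 397.5000; (r_i+r_j)·cross = 24.5·397.5000 = 9738.7500
edge 4: (5,30)→(1.5,18.5)  cross = 5·18.5 − 1.5·30 = 47.5000; (r_i+r_j)·cross = 6.5·47.5000 = 308.7500
Σcross = 312.2500 → A = |Σcross|/2 = 156.1250 mm²
Σ(r_i+r_j)·cross = 9570.8750 → first moment M = |Σ|/6 = 1595.1458
R_c = M/A = 1595.1458/156.1250 = 10.2171 mm
θ = 318° = 5.550147 rad
V = θ·R_c·A = 5.550147·10.2171·156.1250 = 8853.294 mm³

Volume = 8853.294 mm³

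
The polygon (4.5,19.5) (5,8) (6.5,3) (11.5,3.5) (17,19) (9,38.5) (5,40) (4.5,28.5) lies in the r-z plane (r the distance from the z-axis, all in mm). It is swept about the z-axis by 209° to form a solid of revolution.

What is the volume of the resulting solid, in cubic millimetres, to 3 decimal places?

Profile (r,z), 8 vertices: (4.5,19.5) (5,8) (6.5,3) (11.5,3.5) (17,19) (9,38.5) (5,40) (4.5,28.5)
edge 0: (4.5,19.5)→(5,8)  cross = 4.5·8 − 5·19.5 = -61.5000; (r_i+r_j)·cross = 9.5·-61.5000 = -584.2500
edge 1: (5,8)→(6.5,3)  cross = 5·3 − 6.5·8 = -37.0000; (r_i+r_j)·cross = 11.5·-37.0000 = -425.5000
edge 2: (6.5,3)→(11.5,3.5)  cross = 6.5·3.5 − 11.5·3 = -11.7500; (r_i+r_j)·cross = 18·-11.7500 = -211.5000
edge 3: (11.5,3.5)→(17,19)  cross = 11.5·19 − 17·3.5 = 159.0000; (r_i+r_j)·cross = 28.5·159.0000 = 4531.5000
edge 4: (17,19)→(9,38.5)  cross = 17·38.5 − 9·19 = 483.5000; (r_i+r_j)·cross = 26·483.5000 = 12571.0000
edge 5: (9,38.5)→(5,40)  cross = 9·40 − 5·38.5 = 167.5000; (r_i+r_j)·cross = 14·167.5000 = 2345.0000
edge 6: (5,40)→(4.5,28.5)  cross = 5·28.5 − 4.5·40 = -37.5000; (r_i+r_j)·cross = 9.5·-37.5000 = -356.2500
edge 7: (4.5,28.5)→(4.5,19.5)  cross = 4.5·19.5 − 4.5·28.5 = -40.5000; (r_i+r_j)·cross = 9·-40.5000 = -364.5000
Σcross = 621.7500 → A = |Σcross|/2 = 310.8750 mm²
Σ(r_i+r_j)·cross = 17505.5000 → first moment M = |Σ|/6 = 2917.5833
R_c = M/A = 2917.5833/310.8750 = 9.3851 mm
θ = 209° = 3.647738 rad
V = θ·R_c·A = 3.647738·9.3851·310.8750 = 10642.580 mm³

Volume = 10642.580 mm³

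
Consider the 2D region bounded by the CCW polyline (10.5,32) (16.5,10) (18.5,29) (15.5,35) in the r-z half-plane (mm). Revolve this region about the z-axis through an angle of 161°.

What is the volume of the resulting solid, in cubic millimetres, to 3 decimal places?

Volume = 4179.611 mm³

Profile (r,z), 4 vertices: (10.5,32) (16.5,10) (18.5,29) (15.5,35)
edge 0: (10.5,32)→(16.5,10)  cross = 10.5·10 − 16.5·32 = -423.0000; (r_i+r_j)·cross = 27·-423.0000 = -11421.0000
edge 1: (16.5,10)→(18.5,29)  cross = 16.5·29 − 18.5·10 = 293.5000; (r_i+r_j)·cross = 35·293.5000 = 10272.5000
edge 2: (18.5,29)→(15.5,35)  cross = 18.5·35 − 15.5·29 = 198.0000; (r_i+r_j)·cross = 34·198.0000 = 6732.0000
edge 3: (15.5,35)→(10.5,32)  cross = 15.5·32 − 10.5·35 = 128.5000; (r_i+r_j)·cross = 26·128.5000 = 3341.0000
Σcross = 197.0000 → A = |Σcross|/2 = 98.5000 mm²
Σ(r_i+r_j)·cross = 8924.5000 → first moment M = |Σ|/6 = 1487.4167
R_c = M/A = 1487.4167/98.5000 = 15.1007 mm
θ = 161° = 2.809980 rad
V = θ·R_c·A = 2.809980·15.1007·98.5000 = 4179.611 mm³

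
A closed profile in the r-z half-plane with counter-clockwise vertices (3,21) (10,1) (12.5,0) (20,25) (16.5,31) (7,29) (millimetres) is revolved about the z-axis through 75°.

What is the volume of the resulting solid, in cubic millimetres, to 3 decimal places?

Profile (r,z), 6 vertices: (3,21) (10,1) (12.5,0) (20,25) (16.5,31) (7,29)
edge 0: (3,21)→(10,1)  cross = 3·1 − 10·21 = -207.0000; (r_i+r_j)·cross = 13·-207.0000 = -2691.0000
edge 1: (10,1)→(12.5,0)  cross = 10·0 − 12.5·1 = -12.5000; (r_i+r_j)·cross = 22.5·-12.5000 = -281.2500
edge 2: (12.5,0)→(20,25)  cross = 12.5·25 − 20·0 = 312.5000; (r_i+r_j)·cross = 32.5·312.5000 = 10156.2500
edge 3: (20,25)→(16.5,31)  cross = 20·31 − 16.5·25 = 207.5000; (r_i+r_j)·cross = 36.5·207.5000 = 7573.7500
edge 4: (16.5,31)→(7,29)  cross = 16.5·29 − 7·31 = 261.5000; (r_i+r_j)·cross = 23.5·261.5000 = 6145.2500
edge 5: (7,29)→(3,21)  cross = 7·21 − 3·29 = 60.0000; (r_i+r_j)·cross = 10·60.0000 = 600.0000
Σcross = 622.0000 → A = |Σcross|/2 = 311.0000 mm²
Σ(r_i+r_j)·cross = 21503.0000 → first moment M = |Σ|/6 = 3583.8333
R_c = M/A = 3583.8333/311.0000 = 11.5236 mm
θ = 75° = 1.308997 rad
V = θ·R_c·A = 1.308997·11.5236·311.0000 = 4691.227 mm³

Volume = 4691.227 mm³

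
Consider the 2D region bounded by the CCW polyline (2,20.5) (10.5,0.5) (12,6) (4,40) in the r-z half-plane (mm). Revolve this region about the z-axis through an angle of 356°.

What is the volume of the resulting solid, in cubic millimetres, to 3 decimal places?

Profile (r,z), 4 vertices: (2,20.5) (10.5,0.5) (12,6) (4,40)
edge 0: (2,20.5)→(10.5,0.5)  cross = 2·0.5 − 10.5·20.5 = -214.2500; (r_i+r_j)·cross = 12.5·-214.2500 = -2678.1250
edge 1: (10.5,0.5)→(12,6)  cross = 10.5·6 − 12·0.5 = 57.0000; (r_i+r_j)·cross = 22.5·57.0000 = 1282.5000
edge 2: (12,6)→(4,40)  cross = 12·40 − 4·6 = 456.0000; (r_i+r_j)·cross = 16·456.0000 = 7296.0000
edge 3: (4,40)→(2,20.5)  cross = 4·20.5 − 2·40 = 2.0000; (r_i+r_j)·cross = 6·2.0000 = 12.0000
Σcross = 300.7500 → A = |Σcross|/2 = 150.3750 mm²
Σ(r_i+r_j)·cross = 5912.3750 → first moment M = |Σ|/6 = 985.3958
R_c = M/A = 985.3958/150.3750 = 6.5529 mm
θ = 356° = 6.213372 rad
V = θ·R_c·A = 6.213372·6.5529·150.3750 = 6122.631 mm³

Volume = 6122.631 mm³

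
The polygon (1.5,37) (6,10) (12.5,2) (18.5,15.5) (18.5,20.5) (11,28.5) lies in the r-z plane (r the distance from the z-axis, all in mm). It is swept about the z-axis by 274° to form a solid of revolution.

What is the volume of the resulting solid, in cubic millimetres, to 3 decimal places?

Profile (r,z), 6 vertices: (1.5,37) (6,10) (12.5,2) (18.5,15.5) (18.5,20.5) (11,28.5)
edge 0: (1.5,37)→(6,10)  cross = 1.5·10 − 6·37 = -207.0000; (r_i+r_j)·cross = 7.5·-207.0000 = -1552.5000
edge 1: (6,10)→(12.5,2)  cross = 6·2 − 12.5·10 = -113.0000; (r_i+r_j)·cross = 18.5·-113.0000 = -2090.5000
edge 2: (12.5,2)→(18.5,15.5)  cross = 12.5·15.5 − 18.5·2 = 156.7500; (r_i+r_j)·cross = 31·156.7500 = 4859.2500
edge 3: (18.5,15.5)→(18.5,20.5)  cross = 18.5·20.5 − 18.5·15.5 = 92.5000; (r_i+r_j)·cross = 37·92.5000 = 3422.5000
edge 4: (18.5,20.5)→(11,28.5)  cross = 18.5·28.5 − 11·20.5 = 301.7500; (r_i+r_j)·cross = 29.5·301.7500 = 8901.6250
edge 5: (11,28.5)→(1.5,37)  cross = 11·37 − 1.5·28.5 = 364.2500; (r_i+r_j)·cross = 12.5·364.2500 = 4553.1250
Σcross = 595.2500 → A = |Σcross|/2 = 297.6250 mm²
Σ(r_i+r_j)·cross = 18093.5000 → first moment M = |Σ|/6 = 3015.5833
R_c = M/A = 3015.5833/297.6250 = 10.1322 mm
θ = 274° = 4.782202 rad
V = θ·R_c·A = 4.782202·10.1322·297.6250 = 14421.129 mm³

Volume = 14421.129 mm³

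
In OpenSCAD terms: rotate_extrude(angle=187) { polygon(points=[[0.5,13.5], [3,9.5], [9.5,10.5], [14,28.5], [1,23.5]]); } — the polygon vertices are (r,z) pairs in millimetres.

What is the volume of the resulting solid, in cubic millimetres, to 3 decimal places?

Volume = 3567.704 mm³

Profile (r,z), 5 vertices: (0.5,13.5) (3,9.5) (9.5,10.5) (14,28.5) (1,23.5)
edge 0: (0.5,13.5)→(3,9.5)  cross = 0.5·9.5 − 3·13.5 = -35.7500; (r_i+r_j)·cross = 3.5·-35.7500 = -125.1250
edge 1: (3,9.5)→(9.5,10.5)  cross = 3·10.5 − 9.5·9.5 = -58.7500; (r_i+r_j)·cross = 12.5·-58.7500 = -734.3750
edge 2: (9.5,10.5)→(14,28.5)  cross = 9.5·28.5 − 14·10.5 = 123.7500; (r_i+r_j)·cross = 23.5·123.7500 = 2908.1250
edge 3: (14,28.5)→(1,23.5)  cross = 14·23.5 − 1·28.5 = 300.5000; (r_i+r_j)·cross = 15·300.5000 = 4507.5000
edge 4: (1,23.5)→(0.5,13.5)  cross = 1·13.5 − 0.5·23.5 = 1.7500; (r_i+r_j)·cross = 1.5·1.7500 = 2.6250
Σcross = 331.5000 → A = |Σcross|/2 = 165.7500 mm²
Σ(r_i+r_j)·cross = 6558.7500 → first moment M = |Σ|/6 = 1093.1250
R_c = M/A = 1093.1250/165.7500 = 6.5950 mm
θ = 187° = 3.263766 rad
V = θ·R_c·A = 3.263766·6.5950·165.7500 = 3567.704 mm³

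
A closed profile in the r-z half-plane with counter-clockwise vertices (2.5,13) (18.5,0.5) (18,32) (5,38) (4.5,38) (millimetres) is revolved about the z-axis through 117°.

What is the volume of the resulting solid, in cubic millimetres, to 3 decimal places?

Profile (r,z), 5 vertices: (2.5,13) (18.5,0.5) (18,32) (5,38) (4.5,38)
edge 0: (2.5,13)→(18.5,0.5)  cross = 2.5·0.5 − 18.5·13 = -239.2500; (r_i+r_j)·cross = 21·-239.2500 = -5024.2500
edge 1: (18.5,0.5)→(18,32)  cross = 18.5·32 − 18·0.5 = 583.0000; (r_i+r_j)·cross = 36.5·583.0000 = 21279.5000
edge 2: (18,32)→(5,38)  cross = 18·38 − 5·32 = 524.0000; (r_i+r_j)·cross = 23·524.0000 = 12052.0000
edge 3: (5,38)→(4.5,38)  cross = 5·38 − 4.5·38 = 19.0000; (r_i+r_j)·cross = 9.5·19.0000 = 180.5000
edge 4: (4.5,38)→(2.5,13)  cross = 4.5·13 − 2.5·38 = -36.5000; (r_i+r_j)·cross = 7·-36.5000 = -255.5000
Σcross = 850.2500 → A = |Σcross|/2 = 425.1250 mm²
Σ(r_i+r_j)·cross = 28232.2500 → first moment M = |Σ|/6 = 4705.3750
R_c = M/A = 4705.3750/425.1250 = 11.0682 mm
θ = 117° = 2.042035 rad
V = θ·R_c·A = 2.042035·11.0682·425.1250 = 9608.541 mm³

Volume = 9608.541 mm³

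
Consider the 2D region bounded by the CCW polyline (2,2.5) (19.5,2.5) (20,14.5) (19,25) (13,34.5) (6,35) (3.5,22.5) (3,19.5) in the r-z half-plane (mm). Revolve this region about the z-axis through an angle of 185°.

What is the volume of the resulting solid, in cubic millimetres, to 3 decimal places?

Volume = 17361.912 mm³

Profile (r,z), 8 vertices: (2,2.5) (19.5,2.5) (20,14.5) (19,25) (13,34.5) (6,35) (3.5,22.5) (3,19.5)
edge 0: (2,2.5)→(19.5,2.5)  cross = 2·2.5 − 19.5·2.5 = -43.7500; (r_i+r_j)·cross = 21.5·-43.7500 = -940.6250
edge 1: (19.5,2.5)→(20,14.5)  cross = 19.5·14.5 − 20·2.5 = 232.7500; (r_i+r_j)·cross = 39.5·232.7500 = 9193.6250
edge 2: (20,14.5)→(19,25)  cross = 20·25 − 19·14.5 = 224.5000; (r_i+r_j)·cross = 39·224.5000 = 8755.5000
edge 3: (19,25)→(13,34.5)  cross = 19·34.5 − 13·25 = 330.5000; (r_i+r_j)·cross = 32·330.5000 = 10576.0000
edge 4: (13,34.5)→(6,35)  cross = 13·35 − 6·34.5 = 248.0000; (r_i+r_j)·cross = 19·248.0000 = 4712.0000
edge 5: (6,35)→(3.5,22.5)  cross = 6·22.5 − 3.5·35 = 12.5000; (r_i+r_j)·cross = 9.5·12.5000 = 118.7500
edge 6: (3.5,22.5)→(3,19.5)  cross = 3.5·19.5 − 3·22.5 = 0.7500; (r_i+r_j)·cross = 6.5·0.7500 = 4.8750
edge 7: (3,19.5)→(2,2.5)  cross = 3·2.5 − 2·19.5 = -31.5000; (r_i+r_j)·cross = 5·-31.5000 = -157.5000
Σcross = 973.7500 → A = |Σcross|/2 = 486.8750 mm²
Σ(r_i+r_j)·cross = 32262.6250 → first moment M = |Σ|/6 = 5377.1042
R_c = M/A = 5377.1042/486.8750 = 11.0441 mm
θ = 185° = 3.228859 rad
V = θ·R_c·A = 3.228859·11.0441·486.8750 = 17361.912 mm³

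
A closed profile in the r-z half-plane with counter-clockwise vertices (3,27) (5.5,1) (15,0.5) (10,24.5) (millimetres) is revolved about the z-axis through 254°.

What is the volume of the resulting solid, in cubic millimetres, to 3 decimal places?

Volume = 7483.965 mm³

Profile (r,z), 4 vertices: (3,27) (5.5,1) (15,0.5) (10,24.5)
edge 0: (3,27)→(5.5,1)  cross = 3·1 − 5.5·27 = -145.5000; (r_i+r_j)·cross = 8.5·-145.5000 = -1236.7500
edge 1: (5.5,1)→(15,0.5)  cross = 5.5·0.5 − 15·1 = -12.2500; (r_i+r_j)·cross = 20.5·-12.2500 = -251.1250
edge 2: (15,0.5)→(10,24.5)  cross = 15·24.5 − 10·0.5 = 362.5000; (r_i+r_j)·cross = 25·362.5000 = 9062.5000
edge 3: (10,24.5)→(3,27)  cross = 10·27 − 3·24.5 = 196.5000; (r_i+r_j)·cross = 13·196.5000 = 2554.5000
Σcross = 401.2500 → A = |Σcross|/2 = 200.6250 mm²
Σ(r_i+r_j)·cross = 10129.1250 → first moment M = |Σ|/6 = 1688.1875
R_c = M/A = 1688.1875/200.6250 = 8.4146 mm
θ = 254° = 4.433136 rad
V = θ·R_c·A = 4.433136·8.4146·200.6250 = 7483.965 mm³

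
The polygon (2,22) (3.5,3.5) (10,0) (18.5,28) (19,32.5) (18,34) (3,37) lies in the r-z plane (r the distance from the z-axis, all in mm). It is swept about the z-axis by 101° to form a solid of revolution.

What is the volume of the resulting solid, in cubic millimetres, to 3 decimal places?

Profile (r,z), 7 vertices: (2,22) (3.5,3.5) (10,0) (18.5,28) (19,32.5) (18,34) (3,37)
edge 0: (2,22)→(3.5,3.5)  cross = 2·3.5 − 3.5·22 = -70.0000; (r_i+r_j)·cross = 5.5·-70.0000 = -385.0000
edge 1: (3.5,3.5)→(10,0)  cross = 3.5·0 − 10·3.5 = -35.0000; (r_i+r_j)·cross = 13.5·-35.0000 = -472.5000
edge 2: (10,0)→(18.5,28)  cross = 10·28 − 18.5·0 = 280.0000; (r_i+r_j)·cross = 28.5·280.0000 = 7980.0000
edge 3: (18.5,28)→(19,32.5)  cross = 18.5·32.5 − 19·28 = 69.2500; (r_i+r_j)·cross = 37.5·69.2500 = 2596.8750
edge 4: (19,32.5)→(18,34)  cross = 19·34 − 18·32.5 = 61.0000; (r_i+r_j)·cross = 37·61.0000 = 2257.0000
edge 5: (18,34)→(3,37)  cross = 18·37 − 3·34 = 564.0000; (r_i+r_j)·cross = 21·564.0000 = 11844.0000
edge 6: (3,37)→(2,22)  cross = 3·22 − 2·37 = -8.0000; (r_i+r_j)·cross = 5·-8.0000 = -40.0000
Σcross = 861.2500 → A = |Σcross|/2 = 430.6250 mm²
Σ(r_i+r_j)·cross = 23780.3750 → first moment M = |Σ|/6 = 3963.3958
R_c = M/A = 3963.3958/430.6250 = 9.2038 mm
θ = 101° = 1.762783 rad
V = θ·R_c·A = 1.762783·9.2038·430.6250 = 6986.605 mm³

Volume = 6986.605 mm³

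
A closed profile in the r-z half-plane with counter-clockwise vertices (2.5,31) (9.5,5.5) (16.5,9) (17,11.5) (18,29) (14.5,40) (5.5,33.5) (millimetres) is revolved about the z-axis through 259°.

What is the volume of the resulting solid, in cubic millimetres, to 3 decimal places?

Profile (r,z), 7 vertices: (2.5,31) (9.5,5.5) (16.5,9) (17,11.5) (18,29) (14.5,40) (5.5,33.5)
edge 0: (2.5,31)→(9.5,5.5)  cross = 2.5·5.5 − 9.5·31 = -280.7500; (r_i+r_j)·cross = 12·-280.7500 = -3369.0000
edge 1: (9.5,5.5)→(16.5,9)  cross = 9.5·9 − 16.5·5.5 = -5.2500; (r_i+r_j)·cross = 26·-5.2500 = -136.5000
edge 2: (16.5,9)→(17,11.5)  cross = 16.5·11.5 − 17·9 = 36.7500; (r_i+r_j)·cross = 33.5·36.7500 = 1231.1250
edge 3: (17,11.5)→(18,29)  cross = 17·29 − 18·11.5 = 286.0000; (r_i+r_j)·cross = 35·286.0000 = 10010.0000
edge 4: (18,29)→(14.5,40)  cross = 18·40 − 14.5·29 = 299.5000; (r_i+r_j)·cross = 32.5·299.5000 = 9733.7500
edge 5: (14.5,40)→(5.5,33.5)  cross = 14.5·33.5 − 5.5·40 = 265.7500; (r_i+r_j)·cross = 20·265.7500 = 5315.0000
edge 6: (5.5,33.5)→(2.5,31)  cross = 5.5·31 − 2.5·33.5 = 86.7500; (r_i+r_j)·cross = 8·86.7500 = 694.0000
Σcross = 688.7500 → A = |Σcross|/2 = 344.3750 mm²
Σ(r_i+r_j)·cross = 23478.3750 → first moment M = |Σ|/6 = 3913.0625
R_c = M/A = 3913.0625/344.3750 = 11.3628 mm
θ = 259° = 4.520403 rad
V = θ·R_c·A = 4.520403·11.3628·344.3750 = 17688.619 mm³

Volume = 17688.619 mm³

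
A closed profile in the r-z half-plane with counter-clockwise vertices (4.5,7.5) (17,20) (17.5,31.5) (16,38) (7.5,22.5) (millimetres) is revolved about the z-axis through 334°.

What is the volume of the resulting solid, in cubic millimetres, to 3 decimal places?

Volume = 11862.343 mm³

Profile (r,z), 5 vertices: (4.5,7.5) (17,20) (17.5,31.5) (16,38) (7.5,22.5)
edge 0: (4.5,7.5)→(17,20)  cross = 4.5·20 − 17·7.5 = -37.5000; (r_i+r_j)·cross = 21.5·-37.5000 = -806.2500
edge 1: (17,20)→(17.5,31.5)  cross = 17·31.5 − 17.5·20 = 185.5000; (r_i+r_j)·cross = 34.5·185.5000 = 6399.7500
edge 2: (17.5,31.5)→(16,38)  cross = 17.5·38 − 16·31.5 = 161.0000; (r_i+r_j)·cross = 33.5·161.0000 = 5393.5000
edge 3: (16,38)→(7.5,22.5)  cross = 16·22.5 − 7.5·38 = 75.0000; (r_i+r_j)·cross = 23.5·75.0000 = 1762.5000
edge 4: (7.5,22.5)→(4.5,7.5)  cross = 7.5·7.5 − 4.5·22.5 = -45.0000; (r_i+r_j)·cross = 12·-45.0000 = -540.0000
Σcross = 339.0000 → A = |Σcross|/2 = 169.5000 mm²
Σ(r_i+r_j)·cross = 12209.5000 → first moment M = |Σ|/6 = 2034.9167
R_c = M/A = 2034.9167/169.5000 = 12.0054 mm
θ = 334° = 5.829400 rad
V = θ·R_c·A = 5.829400·12.0054·169.5000 = 11862.343 mm³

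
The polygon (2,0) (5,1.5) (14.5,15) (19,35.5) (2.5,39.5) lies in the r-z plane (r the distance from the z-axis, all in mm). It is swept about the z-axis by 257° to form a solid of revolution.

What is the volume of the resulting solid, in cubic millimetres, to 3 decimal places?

Profile (r,z), 5 vertices: (2,0) (5,1.5) (14.5,15) (19,35.5) (2.5,39.5)
edge 0: (2,0)→(5,1.5)  cross = 2·1.5 − 5·0 = 3.0000; (r_i+r_j)·cross = 7·3.0000 = 21.0000
edge 1: (5,1.5)→(14.5,15)  cross = 5·15 − 14.5·1.5 = 53.2500; (r_i+r_j)·cross = 19.5·53.2500 = 1038.3750
edge 2: (14.5,15)→(19,35.5)  cross = 14.5·35.5 − 19·15 = 229.7500; (r_i+r_j)·cross = 33.5·229.7500 = 7696.6250
edge 3: (19,35.5)→(2.5,39.5)  cross = 19·39.5 − 2.5·35.5 = 661.7500; (r_i+r_j)·cross = 21.5·661.7500 = 14227.6250
edge 4: (2.5,39.5)→(2,0)  cross = 2.5·0 − 2·39.5 = -79.0000; (r_i+r_j)·cross = 4.5·-79.0000 = -355.5000
Σcross = 868.7500 → A = |Σcross|/2 = 434.3750 mm²
Σ(r_i+r_j)·cross = 22628.1250 → first moment M = |Σ|/6 = 3771.3542
R_c = M/A = 3771.3542/434.3750 = 8.6823 mm
θ = 257° = 4.485496 rad
V = θ·R_c·A = 4.485496·8.6823·434.3750 = 16916.395 mm³

Volume = 16916.395 mm³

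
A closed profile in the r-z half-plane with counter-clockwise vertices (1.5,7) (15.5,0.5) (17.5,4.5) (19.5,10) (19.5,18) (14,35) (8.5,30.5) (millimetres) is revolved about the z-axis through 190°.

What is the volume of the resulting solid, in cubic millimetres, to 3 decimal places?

Volume = 14904.050 mm³

Profile (r,z), 7 vertices: (1.5,7) (15.5,0.5) (17.5,4.5) (19.5,10) (19.5,18) (14,35) (8.5,30.5)
edge 0: (1.5,7)→(15.5,0.5)  cross = 1.5·0.5 − 15.5·7 = -107.7500; (r_i+r_j)·cross = 17·-107.7500 = -1831.7500
edge 1: (15.5,0.5)→(17.5,4.5)  cross = 15.5·4.5 − 17.5·0.5 = 61.0000; (r_i+r_j)·cross = 33·61.0000 = 2013.0000
edge 2: (17.5,4.5)→(19.5,10)  cross = 17.5·10 − 19.5·4.5 = 87.2500; (r_i+r_j)·cross = 37·87.2500 = 3228.2500
edge 3: (19.5,10)→(19.5,18)  cross = 19.5·18 − 19.5·10 = 156.0000; (r_i+r_j)·cross = 39·156.0000 = 6084.0000
edge 4: (19.5,18)→(14,35)  cross = 19.5·35 − 14·18 = 430.5000; (r_i+r_j)·cross = 33.5·430.5000 = 14421.7500
edge 5: (14,35)→(8.5,30.5)  cross = 14·30.5 − 8.5·35 = 129.5000; (r_i+r_j)·cross = 22.5·129.5000 = 2913.7500
edge 6: (8.5,30.5)→(1.5,7)  cross = 8.5·7 − 1.5·30.5 = 13.7500; (r_i+r_j)·cross = 10·13.7500 = 137.5000
Σcross = 770.2500 → A = |Σcross|/2 = 385.1250 mm²
Σ(r_i+r_j)·cross = 26966.5000 → first moment M = |Σ|/6 = 4494.4167
R_c = M/A = 4494.4167/385.1250 = 11.6700 mm
θ = 190° = 3.316126 rad
V = θ·R_c·A = 3.316126·11.6700·385.1250 = 14904.050 mm³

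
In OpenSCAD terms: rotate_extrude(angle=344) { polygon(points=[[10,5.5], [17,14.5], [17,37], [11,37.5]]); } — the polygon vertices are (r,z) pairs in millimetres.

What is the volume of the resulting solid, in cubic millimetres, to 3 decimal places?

Volume = 14254.337 mm³

Profile (r,z), 4 vertices: (10,5.5) (17,14.5) (17,37) (11,37.5)
edge 0: (10,5.5)→(17,14.5)  cross = 10·14.5 − 17·5.5 = 51.5000; (r_i+r_j)·cross = 27·51.5000 = 1390.5000
edge 1: (17,14.5)→(17,37)  cross = 17·37 − 17·14.5 = 382.5000; (r_i+r_j)·cross = 34·382.5000 = 13005.0000
edge 2: (17,37)→(11,37.5)  cross = 17·37.5 − 11·37 = 230.5000; (r_i+r_j)·cross = 28·230.5000 = 6454.0000
edge 3: (11,37.5)→(10,5.5)  cross = 11·5.5 − 10·37.5 = -314.5000; (r_i+r_j)·cross = 21·-314.5000 = -6604.5000
Σcross = 350.0000 → A = |Σcross|/2 = 175.0000 mm²
Σ(r_i+r_j)·cross = 14245.0000 → first moment M = |Σ|/6 = 2374.1667
R_c = M/A = 2374.1667/175.0000 = 13.5667 mm
θ = 344° = 6.003933 rad
V = θ·R_c·A = 6.003933·13.5667·175.0000 = 14254.337 mm³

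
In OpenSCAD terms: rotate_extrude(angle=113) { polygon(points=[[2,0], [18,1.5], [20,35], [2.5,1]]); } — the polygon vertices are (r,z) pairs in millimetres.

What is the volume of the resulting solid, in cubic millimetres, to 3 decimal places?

Profile (r,z), 4 vertices: (2,0) (18,1.5) (20,35) (2.5,1)
edge 0: (2,0)→(18,1.5)  cross = 2·1.5 − 18·0 = 3.0000; (r_i+r_j)·cross = 20·3.0000 = 60.0000
edge 1: (18,1.5)→(20,35)  cross = 18·35 − 20·1.5 = 600.0000; (r_i+r_j)·cross = 38·600.0000 = 22800.0000
edge 2: (20,35)→(2.5,1)  cross = 20·1 − 2.5·35 = -67.5000; (r_i+r_j)·cross = 22.5·-67.5000 = -1518.7500
edge 3: (2.5,1)→(2,0)  cross = 2.5·0 − 2·1 = -2.0000; (r_i+r_j)·cross = 4.5·-2.0000 = -9.0000
Σcross = 533.5000 → A = |Σcross|/2 = 266.7500 mm²
Σ(r_i+r_j)·cross = 21332.2500 → first moment M = |Σ|/6 = 3555.3750
R_c = M/A = 3555.3750/266.7500 = 13.3285 mm
θ = 113° = 1.972222 rad
V = θ·R_c·A = 1.972222·13.3285·266.7500 = 7011.989 mm³

Volume = 7011.989 mm³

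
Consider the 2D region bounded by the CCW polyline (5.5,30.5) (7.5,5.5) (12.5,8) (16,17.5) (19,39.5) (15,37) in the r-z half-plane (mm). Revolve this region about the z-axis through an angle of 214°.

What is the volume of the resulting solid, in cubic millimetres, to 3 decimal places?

Profile (r,z), 6 vertices: (5.5,30.5) (7.5,5.5) (12.5,8) (16,17.5) (19,39.5) (15,37)
edge 0: (5.5,30.5)→(7.5,5.5)  cross = 5.5·5.5 − 7.5·30.5 = -198.5000; (r_i+r_j)·cross = 13·-198.5000 = -2580.5000
edge 1: (7.5,5.5)→(12.5,8)  cross = 7.5·8 − 12.5·5.5 = -8.7500; (r_i+r_j)·cross = 20·-8.7500 = -175.0000
edge 2: (12.5,8)→(16,17.5)  cross = 12.5·17.5 − 16·8 = 90.7500; (r_i+r_j)·cross = 28.5·90.7500 = 2586.3750
edge 3: (16,17.5)→(19,39.5)  cross = 16·39.5 − 19·17.5 = 299.5000; (r_i+r_j)·cross = 35·299.5000 = 10482.5000
edge 4: (19,39.5)→(15,37)  cross = 19·37 − 15·39.5 = 110.5000; (r_i+r_j)·cross = 34·110.5000 = 3757.0000
edge 5: (15,37)→(5.5,30.5)  cross = 15·30.5 − 5.5·37 = 254.0000; (r_i+r_j)·cross = 20.5·254.0000 = 5207.0000
Σcross = 547.5000 → A = |Σcross|/2 = 273.7500 mm²
Σ(r_i+r_j)·cross = 19277.3750 → first moment M = |Σ|/6 = 3212.8958
R_c = M/A = 3212.8958/273.7500 = 11.7366 mm
θ = 214° = 3.735005 rad
V = θ·R_c·A = 3.735005·11.7366·273.7500 = 12000.181 mm³

Volume = 12000.181 mm³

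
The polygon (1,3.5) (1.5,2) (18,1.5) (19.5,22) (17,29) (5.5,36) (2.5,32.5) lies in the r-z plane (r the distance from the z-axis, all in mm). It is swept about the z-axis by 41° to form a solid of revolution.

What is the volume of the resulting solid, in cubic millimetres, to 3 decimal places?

Profile (r,z), 7 vertices: (1,3.5) (1.5,2) (18,1.5) (19.5,22) (17,29) (5.5,36) (2.5,32.5)
edge 0: (1,3.5)→(1.5,2)  cross = 1·2 − 1.5·3.5 = -3.2500; (r_i+r_j)·cross = 2.5·-3.2500 = -8.1250
edge 1: (1.5,2)→(18,1.5)  cross = 1.5·1.5 − 18·2 = -33.7500; (r_i+r_j)·cross = 19.5·-33.7500 = -658.1250
edge 2: (18,1.5)→(19.5,22)  cross = 18·22 − 19.5·1.5 = 366.7500; (r_i+r_j)·cross = 37.5·366.7500 = 13753.1250
edge 3: (19.5,22)→(17,29)  cross = 19.5·29 − 17·22 = 191.5000; (r_i+r_j)·cross = 36.5·191.5000 = 6989.7500
edge 4: (17,29)→(5.5,36)  cross = 17·36 − 5.5·29 = 452.5000; (r_i+r_j)·cross = 22.5·452.5000 = 10181.2500
edge 5: (5.5,36)→(2.5,32.5)  cross = 5.5·32.5 − 2.5·36 = 88.7500; (r_i+r_j)·cross = 8·88.7500 = 710.0000
edge 6: (2.5,32.5)→(1,3.5)  cross = 2.5·3.5 − 1·32.5 = -23.7500; (r_i+r_j)·cross = 3.5·-23.7500 = -83.1250
Σcross = 1038.7500 → A = |Σcross|/2 = 519.3750 mm²
Σ(r_i+r_j)·cross = 30884.7500 → first moment M = |Σ|/6 = 5147.4583
R_c = M/A = 5147.4583/519.3750 = 9.9109 mm
θ = 41° = 0.715585 rad
V = θ·R_c·A = 0.715585·9.9109·519.3750 = 3683.444 mm³

Volume = 3683.444 mm³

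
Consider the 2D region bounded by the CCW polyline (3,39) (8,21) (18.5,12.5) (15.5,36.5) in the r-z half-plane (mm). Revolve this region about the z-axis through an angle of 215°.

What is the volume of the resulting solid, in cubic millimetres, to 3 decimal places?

Profile (r,z), 4 vertices: (3,39) (8,21) (18.5,12.5) (15.5,36.5)
edge 0: (3,39)→(8,21)  cross = 3·21 − 8·39 = -249.0000; (r_i+r_j)·cross = 11·-249.0000 = -2739.0000
edge 1: (8,21)→(18.5,12.5)  cross = 8·12.5 − 18.5·21 = -288.5000; (r_i+r_j)·cross = 26.5·-288.5000 = -7645.2500
edge 2: (18.5,12.5)→(15.5,36.5)  cross = 18.5·36.5 − 15.5·12.5 = 481.5000; (r_i+r_j)·cross = 34·481.5000 = 16371.0000
edge 3: (15.5,36.5)→(3,39)  cross = 15.5·39 − 3·36.5 = 495.0000; (r_i+r_j)·cross = 18.5·495.0000 = 9157.5000
Σcross = 439.0000 → A = |Σcross|/2 = 219.5000 mm²
Σ(r_i+r_j)·cross = 15144.2500 → first moment M = |Σ|/6 = 2524.0417
R_c = M/A = 2524.0417/219.5000 = 11.4991 mm
θ = 215° = 3.752458 rad
V = θ·R_c·A = 3.752458·11.4991·219.5000 = 9471.360 mm³

Volume = 9471.360 mm³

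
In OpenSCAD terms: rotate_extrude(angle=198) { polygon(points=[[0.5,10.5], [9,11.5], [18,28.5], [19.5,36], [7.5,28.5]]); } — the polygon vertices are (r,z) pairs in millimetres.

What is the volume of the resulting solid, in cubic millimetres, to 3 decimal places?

Profile (r,z), 5 vertices: (0.5,10.5) (9,11.5) (18,28.5) (19.5,36) (7.5,28.5)
edge 0: (0.5,10.5)→(9,11.5)  cross = 0.5·11.5 − 9·10.5 = -88.7500; (r_i+r_j)·cross = 9.5·-88.7500 = -843.1250
edge 1: (9,11.5)→(18,28.5)  cross = 9·28.5 − 18·11.5 = 49.5000; (r_i+r_j)·cross = 27·49.5000 = 1336.5000
edge 2: (18,28.5)→(19.5,36)  cross = 18·36 − 19.5·28.5 = 92.2500; (r_i+r_j)·cross = 37.5·92.2500 = 3459.3750
edge 3: (19.5,36)→(7.5,28.5)  cross = 19.5·28.5 − 7.5·36 = 285.7500; (r_i+r_j)·cross = 27·285.7500 = 7715.2500
edge 4: (7.5,28.5)→(0.5,10.5)  cross = 7.5·10.5 − 0.5·28.5 = 64.5000; (r_i+r_j)·cross = 8·64.5000 = 516.0000
Σcross = 403.2500 → A = |Σcross|/2 = 201.6250 mm²
Σ(r_i+r_j)·cross = 12184.0000 → first moment M = |Σ|/6 = 2030.6667
R_c = M/A = 2030.6667/201.6250 = 10.0715 mm
θ = 198° = 3.455752 rad
V = θ·R_c·A = 3.455752·10.0715·201.6250 = 7017.480 mm³

Volume = 7017.480 mm³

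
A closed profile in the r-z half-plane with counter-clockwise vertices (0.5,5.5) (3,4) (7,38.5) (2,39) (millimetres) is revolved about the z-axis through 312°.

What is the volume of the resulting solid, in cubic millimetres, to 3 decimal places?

Profile (r,z), 4 vertices: (0.5,5.5) (3,4) (7,38.5) (2,39)
edge 0: (0.5,5.5)→(3,4)  cross = 0.5·4 − 3·5.5 = -14.5000; (r_i+r_j)·cross = 3.5·-14.5000 = -50.7500
edge 1: (3,4)→(7,38.5)  cross = 3·38.5 − 7·4 = 87.5000; (r_i+r_j)·cross = 10·87.5000 = 875.0000
edge 2: (7,38.5)→(2,39)  cross = 7·39 − 2·38.5 = 196.0000; (r_i+r_j)·cross = 9·196.0000 = 1764.0000
edge 3: (2,39)→(0.5,5.5)  cross = 2·5.5 − 0.5·39 = -8.5000; (r_i+r_j)·cross = 2.5·-8.5000 = -21.2500
Σcross = 260.5000 → A = |Σcross|/2 = 130.2500 mm²
Σ(r_i+r_j)·cross = 2567.0000 → first moment M = |Σ|/6 = 427.8333
R_c = M/A = 427.8333/130.2500 = 3.2847 mm
θ = 312° = 5.445427 rad
V = θ·R_c·A = 5.445427·3.2847·130.2500 = 2329.735 mm³

Volume = 2329.735 mm³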